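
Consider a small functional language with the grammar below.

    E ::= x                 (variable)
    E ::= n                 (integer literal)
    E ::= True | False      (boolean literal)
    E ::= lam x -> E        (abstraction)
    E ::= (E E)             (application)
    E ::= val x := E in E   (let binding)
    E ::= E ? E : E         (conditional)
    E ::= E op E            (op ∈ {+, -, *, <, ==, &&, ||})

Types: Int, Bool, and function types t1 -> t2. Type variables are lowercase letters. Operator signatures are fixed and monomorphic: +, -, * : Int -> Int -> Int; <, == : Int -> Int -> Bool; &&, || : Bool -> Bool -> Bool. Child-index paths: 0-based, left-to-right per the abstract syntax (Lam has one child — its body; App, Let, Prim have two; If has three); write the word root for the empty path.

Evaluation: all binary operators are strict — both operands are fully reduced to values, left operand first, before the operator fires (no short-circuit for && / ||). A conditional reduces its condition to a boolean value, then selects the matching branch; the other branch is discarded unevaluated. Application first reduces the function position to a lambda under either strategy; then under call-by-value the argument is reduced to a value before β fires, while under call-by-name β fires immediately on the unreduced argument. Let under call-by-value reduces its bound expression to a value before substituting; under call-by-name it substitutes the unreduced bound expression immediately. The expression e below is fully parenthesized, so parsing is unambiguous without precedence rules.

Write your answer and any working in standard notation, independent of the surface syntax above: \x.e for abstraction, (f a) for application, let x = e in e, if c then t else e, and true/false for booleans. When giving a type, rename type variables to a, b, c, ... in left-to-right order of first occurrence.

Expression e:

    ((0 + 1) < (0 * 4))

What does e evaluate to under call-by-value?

Working:
step 0: ((0 + 1) < (0 * 4))
step 1: [delta@0] (1 < (0 * 4))
step 2: [delta@1] (1 < 0)
step 3: [delta@root] false

Answer: false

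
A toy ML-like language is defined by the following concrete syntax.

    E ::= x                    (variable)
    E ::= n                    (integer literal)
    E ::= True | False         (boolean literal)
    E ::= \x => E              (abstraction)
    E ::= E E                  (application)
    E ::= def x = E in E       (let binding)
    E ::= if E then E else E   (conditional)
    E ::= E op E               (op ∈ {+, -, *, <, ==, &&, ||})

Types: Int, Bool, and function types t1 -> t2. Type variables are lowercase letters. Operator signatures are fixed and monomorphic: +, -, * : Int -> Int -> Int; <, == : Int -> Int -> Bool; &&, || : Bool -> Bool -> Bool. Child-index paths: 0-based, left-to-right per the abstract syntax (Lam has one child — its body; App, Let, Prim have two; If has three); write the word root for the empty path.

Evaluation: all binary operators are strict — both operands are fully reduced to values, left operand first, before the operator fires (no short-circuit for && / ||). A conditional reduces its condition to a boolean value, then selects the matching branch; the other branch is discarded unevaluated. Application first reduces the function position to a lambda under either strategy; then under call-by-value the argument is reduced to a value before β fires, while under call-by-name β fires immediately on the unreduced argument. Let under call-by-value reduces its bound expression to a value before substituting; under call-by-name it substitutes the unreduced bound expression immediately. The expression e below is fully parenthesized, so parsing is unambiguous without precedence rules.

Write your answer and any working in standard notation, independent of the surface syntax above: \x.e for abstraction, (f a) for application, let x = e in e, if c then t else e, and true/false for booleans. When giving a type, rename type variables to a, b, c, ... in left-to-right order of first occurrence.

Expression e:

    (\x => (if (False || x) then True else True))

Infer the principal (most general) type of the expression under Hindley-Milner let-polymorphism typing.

Answer: Bool -> Bool

Trace:
  unify Bool ~ Bool
x : a
  unify a ~ Bool
  unify Bool ~ Bool
  unify Bool ~ Bool
\x._ : Bool -> Bool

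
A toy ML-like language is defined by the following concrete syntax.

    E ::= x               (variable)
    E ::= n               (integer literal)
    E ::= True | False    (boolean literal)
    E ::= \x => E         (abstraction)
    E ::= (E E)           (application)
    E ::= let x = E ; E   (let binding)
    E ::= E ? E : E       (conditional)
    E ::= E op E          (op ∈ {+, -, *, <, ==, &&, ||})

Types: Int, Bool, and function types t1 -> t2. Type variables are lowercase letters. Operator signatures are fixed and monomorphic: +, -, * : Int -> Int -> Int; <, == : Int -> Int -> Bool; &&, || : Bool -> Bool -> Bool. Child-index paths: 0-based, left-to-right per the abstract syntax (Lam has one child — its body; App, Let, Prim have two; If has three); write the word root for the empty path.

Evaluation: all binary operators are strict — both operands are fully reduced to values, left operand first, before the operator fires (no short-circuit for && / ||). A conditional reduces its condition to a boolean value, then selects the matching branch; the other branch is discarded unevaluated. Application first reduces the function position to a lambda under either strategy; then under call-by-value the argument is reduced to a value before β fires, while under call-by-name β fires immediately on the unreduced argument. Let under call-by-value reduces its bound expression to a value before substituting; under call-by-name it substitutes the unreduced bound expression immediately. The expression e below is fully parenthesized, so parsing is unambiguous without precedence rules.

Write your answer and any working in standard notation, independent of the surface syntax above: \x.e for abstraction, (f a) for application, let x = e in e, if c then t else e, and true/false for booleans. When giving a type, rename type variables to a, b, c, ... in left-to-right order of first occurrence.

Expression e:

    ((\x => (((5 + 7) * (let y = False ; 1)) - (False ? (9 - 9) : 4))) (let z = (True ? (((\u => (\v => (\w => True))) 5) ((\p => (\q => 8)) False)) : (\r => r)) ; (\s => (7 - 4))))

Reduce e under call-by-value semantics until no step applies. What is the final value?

Answer: 8

Trace:
step 0: ((\x.(((5 + 7) * (let y = false in 1)) - (if false then (9 - 9) else 4))) (let z = (if true then (((\u.(\v.(\w.true))) 5) ((\p.(\q.8)) false)) else (\r.r)) in (\s.(7 - 4))))
step 1: [if@1.0] ((\x.(((5 + 7) * (let y = false in 1)) - (if false then (9 - 9) else 4))) (let z = (((\u.(\v.(\w.true))) 5) ((\p.(\q.8)) false)) in (\s.(7 - 4))))
step 2: [beta@1.0.0] ((\x.(((5 + 7) * (let y = false in 1)) - (if false then (9 - 9) else 4))) (let z = ((\v.(\w.true)) ((\p.(\q.8)) false)) in (\s.(7 - 4))))
step 3: [beta@1.0.1] ((\x.(((5 + 7) * (let y = false in 1)) - (if false then (9 - 9) else 4))) (let z = ((\v.(\w.true)) (\q.8)) in (\s.(7 - 4))))
step 4: [beta@1.0] ((\x.(((5 + 7) * (let y = false in 1)) - (if false then (9 - 9) else 4))) (let z = (\w.true) in (\s.(7 - 4))))
step 5: [let@1] ((\x.(((5 + 7) * (let y = false in 1)) - (if false then (9 - 9) else 4))) (\s.(7 - 4)))
step 6: [beta@root] (((5 + 7) * (let y = false in 1)) - (if false then (9 - 9) else 4))
step 7: [delta@0.0] ((12 * (let y = false in 1)) - (if false then (9 - 9) else 4))
step 8: [let@0.1] ((12 * 1) - (if false then (9 - 9) else 4))
step 9: [delta@0] (12 - (if false then (9 - 9) else 4))
step 10: [if@1] (12 - 4)
step 11: [delta@root] 8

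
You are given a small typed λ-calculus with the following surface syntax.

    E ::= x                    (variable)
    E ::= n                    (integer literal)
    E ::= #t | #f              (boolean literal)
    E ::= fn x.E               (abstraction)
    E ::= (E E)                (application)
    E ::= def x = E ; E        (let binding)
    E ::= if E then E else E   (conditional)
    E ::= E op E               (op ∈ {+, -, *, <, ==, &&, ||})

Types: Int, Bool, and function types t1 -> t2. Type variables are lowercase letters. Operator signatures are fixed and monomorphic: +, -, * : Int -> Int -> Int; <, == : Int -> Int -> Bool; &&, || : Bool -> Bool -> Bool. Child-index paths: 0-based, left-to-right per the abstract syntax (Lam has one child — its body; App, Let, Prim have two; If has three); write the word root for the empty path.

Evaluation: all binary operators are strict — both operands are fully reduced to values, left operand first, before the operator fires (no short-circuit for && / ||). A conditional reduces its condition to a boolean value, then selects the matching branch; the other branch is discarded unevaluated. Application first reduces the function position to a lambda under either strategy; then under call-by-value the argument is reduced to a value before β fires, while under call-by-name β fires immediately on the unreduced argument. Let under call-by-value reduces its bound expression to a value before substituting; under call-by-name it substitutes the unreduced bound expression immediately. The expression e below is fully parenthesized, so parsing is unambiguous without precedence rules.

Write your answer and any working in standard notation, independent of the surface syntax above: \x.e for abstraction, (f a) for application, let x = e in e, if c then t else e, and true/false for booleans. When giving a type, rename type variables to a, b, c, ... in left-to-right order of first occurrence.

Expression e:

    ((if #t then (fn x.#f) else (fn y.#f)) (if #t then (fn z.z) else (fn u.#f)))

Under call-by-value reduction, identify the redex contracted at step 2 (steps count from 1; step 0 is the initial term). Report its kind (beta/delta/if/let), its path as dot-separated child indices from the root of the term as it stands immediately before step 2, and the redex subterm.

Answer: if at 1 : (if true then (\z.z) else (\u.false))

Working:
step 0: ((if true then (\x.false) else (\y.false)) (if true then (\z.z) else (\u.false)))
step 1: [if@0] ((\x.false) (if true then (\z.z) else (\u.false)))
step 2: [if@1] ((\x.false) (\z.z))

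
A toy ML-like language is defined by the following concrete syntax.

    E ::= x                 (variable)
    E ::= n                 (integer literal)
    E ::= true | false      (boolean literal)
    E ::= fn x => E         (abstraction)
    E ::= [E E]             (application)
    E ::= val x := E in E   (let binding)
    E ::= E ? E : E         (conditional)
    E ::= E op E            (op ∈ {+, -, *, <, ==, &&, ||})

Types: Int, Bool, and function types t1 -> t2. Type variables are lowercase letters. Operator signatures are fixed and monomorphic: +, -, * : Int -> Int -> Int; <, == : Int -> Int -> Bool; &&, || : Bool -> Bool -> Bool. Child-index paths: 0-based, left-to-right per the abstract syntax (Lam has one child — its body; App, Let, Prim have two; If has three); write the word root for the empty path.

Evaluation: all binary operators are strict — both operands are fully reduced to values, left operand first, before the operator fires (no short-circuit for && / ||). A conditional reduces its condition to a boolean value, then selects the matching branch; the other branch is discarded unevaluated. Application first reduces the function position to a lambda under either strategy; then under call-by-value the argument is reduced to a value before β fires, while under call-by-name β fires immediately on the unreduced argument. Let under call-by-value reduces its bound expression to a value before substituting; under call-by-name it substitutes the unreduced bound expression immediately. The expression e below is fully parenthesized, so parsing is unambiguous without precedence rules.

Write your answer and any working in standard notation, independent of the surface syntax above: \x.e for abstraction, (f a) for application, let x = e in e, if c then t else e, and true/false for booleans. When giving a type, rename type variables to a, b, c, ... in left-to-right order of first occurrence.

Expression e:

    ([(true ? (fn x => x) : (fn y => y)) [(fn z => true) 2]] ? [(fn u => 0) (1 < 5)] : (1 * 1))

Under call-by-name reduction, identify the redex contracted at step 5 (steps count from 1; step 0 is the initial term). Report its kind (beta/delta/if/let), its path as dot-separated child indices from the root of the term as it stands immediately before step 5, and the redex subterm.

Working:
step 0: (if ((if true then (\x.x) else (\y.y)) ((\z.true) 2)) then ((\u.0) (1 < 5)) else (1 * 1))
step 1: [if@0.0] (if ((\x.x) ((\z.true) 2)) then ((\u.0) (1 < 5)) else (1 * 1))
step 2: [beta@0] (if ((\z.true) 2) then ((\u.0) (1 < 5)) else (1 * 1))
step 3: [beta@0] (if true then ((\u.0) (1 < 5)) else (1 * 1))
step 4: [if@root] ((\u.0) (1 < 5))
step 5: [beta@root] 0

Answer: beta at root : ((\u.0) (1 < 5))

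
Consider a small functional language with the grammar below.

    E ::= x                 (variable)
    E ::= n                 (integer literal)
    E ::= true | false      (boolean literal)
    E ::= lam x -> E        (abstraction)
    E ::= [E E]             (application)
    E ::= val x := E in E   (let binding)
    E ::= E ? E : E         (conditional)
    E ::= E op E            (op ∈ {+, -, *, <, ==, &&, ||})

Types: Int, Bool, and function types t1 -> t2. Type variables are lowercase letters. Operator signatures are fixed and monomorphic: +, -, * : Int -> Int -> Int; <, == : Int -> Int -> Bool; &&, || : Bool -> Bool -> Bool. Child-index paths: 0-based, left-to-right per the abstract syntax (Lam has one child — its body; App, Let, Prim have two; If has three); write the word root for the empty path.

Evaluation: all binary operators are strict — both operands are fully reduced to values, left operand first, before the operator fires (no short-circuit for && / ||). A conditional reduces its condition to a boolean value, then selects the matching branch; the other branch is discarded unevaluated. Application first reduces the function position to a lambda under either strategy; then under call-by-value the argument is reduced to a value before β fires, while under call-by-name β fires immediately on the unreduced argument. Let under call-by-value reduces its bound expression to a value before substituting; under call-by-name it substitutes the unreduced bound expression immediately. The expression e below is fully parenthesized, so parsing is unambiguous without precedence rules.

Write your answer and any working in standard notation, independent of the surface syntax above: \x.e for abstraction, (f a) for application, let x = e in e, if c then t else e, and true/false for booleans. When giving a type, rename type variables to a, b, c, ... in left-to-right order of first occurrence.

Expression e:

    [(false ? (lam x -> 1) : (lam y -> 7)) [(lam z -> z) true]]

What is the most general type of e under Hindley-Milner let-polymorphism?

Derivation:
  unify Bool ~ Bool
\x._ : a -> Int
\y._ : b -> Int
  unify a -> Int ~ b -> Int
  unify a ~ b
  unify Int ~ Int
z : c
\z._ : c -> c
  unify c -> c ~ Bool -> d
  unify c ~ Bool
  unify Bool ~ d
_ _ : Bool
  unify b -> Int ~ Bool -> e
  unify b ~ Bool
  unify Int ~ e
_ _ : Int

Answer: Int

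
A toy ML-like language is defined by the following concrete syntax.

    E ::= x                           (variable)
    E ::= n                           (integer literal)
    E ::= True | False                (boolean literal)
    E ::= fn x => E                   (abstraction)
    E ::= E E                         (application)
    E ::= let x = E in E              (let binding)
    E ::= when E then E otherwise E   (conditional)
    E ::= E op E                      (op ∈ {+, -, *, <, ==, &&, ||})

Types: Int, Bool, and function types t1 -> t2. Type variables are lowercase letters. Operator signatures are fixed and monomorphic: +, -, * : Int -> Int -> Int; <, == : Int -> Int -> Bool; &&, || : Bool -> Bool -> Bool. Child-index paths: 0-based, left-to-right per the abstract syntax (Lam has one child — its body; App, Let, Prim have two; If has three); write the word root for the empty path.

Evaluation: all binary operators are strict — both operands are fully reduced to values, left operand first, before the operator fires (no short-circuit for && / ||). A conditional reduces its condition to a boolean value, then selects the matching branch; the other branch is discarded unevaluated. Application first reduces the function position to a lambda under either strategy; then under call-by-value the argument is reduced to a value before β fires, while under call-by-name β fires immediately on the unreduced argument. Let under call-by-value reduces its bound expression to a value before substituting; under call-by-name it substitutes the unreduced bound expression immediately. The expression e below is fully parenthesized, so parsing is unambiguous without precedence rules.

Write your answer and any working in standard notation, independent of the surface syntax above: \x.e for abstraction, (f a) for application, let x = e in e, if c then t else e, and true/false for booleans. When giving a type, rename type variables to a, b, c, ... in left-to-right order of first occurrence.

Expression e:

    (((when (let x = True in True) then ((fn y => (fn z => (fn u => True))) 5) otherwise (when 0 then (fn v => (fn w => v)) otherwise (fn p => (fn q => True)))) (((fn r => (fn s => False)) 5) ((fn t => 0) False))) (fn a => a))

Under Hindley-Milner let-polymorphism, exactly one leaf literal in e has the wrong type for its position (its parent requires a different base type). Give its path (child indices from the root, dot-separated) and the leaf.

Working:
let x : Bool
  unify Bool ~ Bool
\u._ : c -> Bool
\z._ : b -> c -> Bool
\y._ : a -> b -> c -> Bool
  unify a -> b -> c -> Bool ~ Int -> d
  unify a ~ Int
  unify b -> c -> Bool ~ d
_ _ : b -> c -> Bool
  unify Int ~ Bool
  FAIL: mismatch Int ~ Bool

Answer: 0.0.2.0 : 0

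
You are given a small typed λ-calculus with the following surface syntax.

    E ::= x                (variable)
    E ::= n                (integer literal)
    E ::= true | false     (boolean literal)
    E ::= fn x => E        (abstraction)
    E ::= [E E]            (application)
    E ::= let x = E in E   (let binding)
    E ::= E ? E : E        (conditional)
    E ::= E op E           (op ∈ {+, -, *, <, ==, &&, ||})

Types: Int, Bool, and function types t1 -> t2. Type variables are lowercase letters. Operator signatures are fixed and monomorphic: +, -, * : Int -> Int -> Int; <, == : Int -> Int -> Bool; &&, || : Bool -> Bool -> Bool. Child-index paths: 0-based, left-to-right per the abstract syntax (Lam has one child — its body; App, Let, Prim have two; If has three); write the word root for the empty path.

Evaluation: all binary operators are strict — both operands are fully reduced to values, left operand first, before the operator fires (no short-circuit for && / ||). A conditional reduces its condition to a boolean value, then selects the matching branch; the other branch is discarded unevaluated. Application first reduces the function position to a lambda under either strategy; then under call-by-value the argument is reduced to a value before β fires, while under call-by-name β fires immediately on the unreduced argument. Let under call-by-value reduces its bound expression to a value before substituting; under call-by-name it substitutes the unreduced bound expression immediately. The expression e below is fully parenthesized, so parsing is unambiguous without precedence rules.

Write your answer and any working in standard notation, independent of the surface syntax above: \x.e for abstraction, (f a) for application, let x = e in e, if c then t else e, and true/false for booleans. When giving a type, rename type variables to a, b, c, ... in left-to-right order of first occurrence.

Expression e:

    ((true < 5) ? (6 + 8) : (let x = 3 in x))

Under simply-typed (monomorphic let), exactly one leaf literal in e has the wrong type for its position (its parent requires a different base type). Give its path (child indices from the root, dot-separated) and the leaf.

Trace:
  unify Bool ~ Int
  FAIL: mismatch Bool ~ Int

Answer: 0.0 : true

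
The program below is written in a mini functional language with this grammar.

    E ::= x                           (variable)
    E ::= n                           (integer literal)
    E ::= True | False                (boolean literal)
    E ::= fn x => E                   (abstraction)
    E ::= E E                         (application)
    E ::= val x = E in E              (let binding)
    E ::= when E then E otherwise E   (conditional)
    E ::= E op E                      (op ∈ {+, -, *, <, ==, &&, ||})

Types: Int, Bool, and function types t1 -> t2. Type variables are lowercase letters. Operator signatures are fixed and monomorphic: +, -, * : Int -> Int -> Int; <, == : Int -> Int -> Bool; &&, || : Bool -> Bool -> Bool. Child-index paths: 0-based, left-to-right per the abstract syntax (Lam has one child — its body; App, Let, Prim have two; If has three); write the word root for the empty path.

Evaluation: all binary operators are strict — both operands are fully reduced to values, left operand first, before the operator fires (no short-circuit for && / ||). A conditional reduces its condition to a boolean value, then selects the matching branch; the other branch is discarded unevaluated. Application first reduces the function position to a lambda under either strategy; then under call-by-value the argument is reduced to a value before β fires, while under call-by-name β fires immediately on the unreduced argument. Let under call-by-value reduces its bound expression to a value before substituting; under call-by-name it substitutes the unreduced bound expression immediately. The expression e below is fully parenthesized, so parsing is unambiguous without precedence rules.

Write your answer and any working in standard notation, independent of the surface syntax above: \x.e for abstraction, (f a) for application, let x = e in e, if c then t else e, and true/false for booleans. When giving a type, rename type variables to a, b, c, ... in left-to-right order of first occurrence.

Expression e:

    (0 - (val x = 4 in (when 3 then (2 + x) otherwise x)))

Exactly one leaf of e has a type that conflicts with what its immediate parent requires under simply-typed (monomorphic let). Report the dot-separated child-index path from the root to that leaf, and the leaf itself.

Answer: 1.1.0 : 3

Trace:
  unify Int ~ Int
let x : Int
  unify Int ~ Bool
  FAIL: mismatch Int ~ Bool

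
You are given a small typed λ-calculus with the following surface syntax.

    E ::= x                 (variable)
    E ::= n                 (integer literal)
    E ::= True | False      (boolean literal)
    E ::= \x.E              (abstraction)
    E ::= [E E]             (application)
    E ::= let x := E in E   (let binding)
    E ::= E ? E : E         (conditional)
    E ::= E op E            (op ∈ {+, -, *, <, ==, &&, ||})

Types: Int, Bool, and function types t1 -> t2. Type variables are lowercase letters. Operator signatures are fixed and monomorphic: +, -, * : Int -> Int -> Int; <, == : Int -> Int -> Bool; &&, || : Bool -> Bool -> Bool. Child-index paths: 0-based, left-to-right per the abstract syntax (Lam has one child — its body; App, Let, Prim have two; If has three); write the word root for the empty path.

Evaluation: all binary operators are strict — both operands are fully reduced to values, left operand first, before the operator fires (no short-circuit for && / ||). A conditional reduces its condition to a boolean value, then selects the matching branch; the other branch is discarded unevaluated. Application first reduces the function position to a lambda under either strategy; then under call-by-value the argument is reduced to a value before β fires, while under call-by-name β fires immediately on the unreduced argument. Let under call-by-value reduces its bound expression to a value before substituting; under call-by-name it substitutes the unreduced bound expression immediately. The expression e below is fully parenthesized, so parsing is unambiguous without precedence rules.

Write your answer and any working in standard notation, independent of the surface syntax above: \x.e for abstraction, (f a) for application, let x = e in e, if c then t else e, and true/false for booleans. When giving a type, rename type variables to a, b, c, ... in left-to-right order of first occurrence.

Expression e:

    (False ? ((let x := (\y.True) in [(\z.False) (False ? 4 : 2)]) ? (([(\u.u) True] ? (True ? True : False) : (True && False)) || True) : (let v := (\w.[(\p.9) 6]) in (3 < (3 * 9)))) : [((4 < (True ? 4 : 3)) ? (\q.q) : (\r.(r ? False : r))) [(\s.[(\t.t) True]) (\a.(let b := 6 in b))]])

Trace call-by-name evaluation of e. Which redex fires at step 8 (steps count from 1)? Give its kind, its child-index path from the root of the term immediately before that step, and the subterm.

Derivation:
step 0: (if false then (if (let x = (\y.true) in ((\z.false) (if false then 4 else 2))) then ((if ((\u.u) true) then (if true then true else false) else (true && false)) || true) else (let v = (\w.((\p.9) 6)) in (3 < (3 * 9)))) else ((if (4 < (if true then 4 else 3)) then (\q.q) else (\r.(if r then false else r))) ((\s.((\t.t) true)) (\a.(let b = 6 in b)))))
step 1: [if@root] ((if (4 < (if true then 4 else 3)) then (\q.q) else (\r.(if r then false else r))) ((\s.((\t.t) true)) (\a.(let b = 6 in b))))
step 2: [if@0.0.1] ((if (4 < 4) then (\q.q) else (\r.(if r then false else r))) ((\s.((\t.t) true)) (\a.(let b = 6 in b))))
step 3: [delta@0.0] ((if false then (\q.q) else (\r.(if r then false else r))) ((\s.((\t.t) true)) (\a.(let b = 6 in b))))
step 4: [if@0] ((\r.(if r then false else r)) ((\s.((\t.t) true)) (\a.(let b = 6 in b))))
step 5: [beta@root] (if ((\s.((\t.t) true)) (\a.(let b = 6 in b))) then false else ((\s.((\t.t) true)) (\a.(let b = 6 in b))))
step 6: [beta@0] (if ((\t.t) true) then false else ((\s.((\t.t) true)) (\a.(let b = 6 in b))))
step 7: [beta@0] (if true then false else ((\s.((\t.t) true)) (\a.(let b = 6 in b))))
step 8: [if@root] false

Answer: if at root : (if true then false else ((\s.((\t.t) true)) (\a.(let b = 6 in b))))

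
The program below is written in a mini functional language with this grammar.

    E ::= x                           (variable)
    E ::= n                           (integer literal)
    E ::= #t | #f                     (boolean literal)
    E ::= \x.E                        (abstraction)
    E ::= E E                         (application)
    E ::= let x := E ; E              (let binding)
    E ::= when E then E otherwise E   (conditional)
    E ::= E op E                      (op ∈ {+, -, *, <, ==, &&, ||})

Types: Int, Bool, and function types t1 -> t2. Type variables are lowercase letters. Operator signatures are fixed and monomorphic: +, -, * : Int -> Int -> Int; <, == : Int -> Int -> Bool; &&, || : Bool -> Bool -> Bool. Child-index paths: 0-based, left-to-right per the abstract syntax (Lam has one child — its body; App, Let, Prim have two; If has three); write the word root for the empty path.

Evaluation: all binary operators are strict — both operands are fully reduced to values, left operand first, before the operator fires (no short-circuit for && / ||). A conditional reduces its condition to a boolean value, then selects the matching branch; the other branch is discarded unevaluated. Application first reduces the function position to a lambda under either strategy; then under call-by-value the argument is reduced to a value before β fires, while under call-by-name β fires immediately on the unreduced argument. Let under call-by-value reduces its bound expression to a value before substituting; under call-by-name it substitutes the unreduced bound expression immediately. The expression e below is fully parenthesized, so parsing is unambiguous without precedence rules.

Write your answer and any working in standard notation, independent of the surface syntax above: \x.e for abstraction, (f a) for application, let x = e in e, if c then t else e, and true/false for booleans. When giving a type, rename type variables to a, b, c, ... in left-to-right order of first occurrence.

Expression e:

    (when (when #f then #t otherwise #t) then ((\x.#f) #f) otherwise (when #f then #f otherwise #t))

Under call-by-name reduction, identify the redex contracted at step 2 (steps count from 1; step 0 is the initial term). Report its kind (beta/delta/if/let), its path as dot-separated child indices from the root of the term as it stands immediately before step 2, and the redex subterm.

Working:
step 0: (if (if false then true else true) then ((\x.false) false) else (if false then false else true))
step 1: [if@0] (if true then ((\x.false) false) else (if false then false else true))
step 2: [if@root] ((\x.false) false)

Answer: if at root : (if true then ((\x.false) false) else (if false then false else true))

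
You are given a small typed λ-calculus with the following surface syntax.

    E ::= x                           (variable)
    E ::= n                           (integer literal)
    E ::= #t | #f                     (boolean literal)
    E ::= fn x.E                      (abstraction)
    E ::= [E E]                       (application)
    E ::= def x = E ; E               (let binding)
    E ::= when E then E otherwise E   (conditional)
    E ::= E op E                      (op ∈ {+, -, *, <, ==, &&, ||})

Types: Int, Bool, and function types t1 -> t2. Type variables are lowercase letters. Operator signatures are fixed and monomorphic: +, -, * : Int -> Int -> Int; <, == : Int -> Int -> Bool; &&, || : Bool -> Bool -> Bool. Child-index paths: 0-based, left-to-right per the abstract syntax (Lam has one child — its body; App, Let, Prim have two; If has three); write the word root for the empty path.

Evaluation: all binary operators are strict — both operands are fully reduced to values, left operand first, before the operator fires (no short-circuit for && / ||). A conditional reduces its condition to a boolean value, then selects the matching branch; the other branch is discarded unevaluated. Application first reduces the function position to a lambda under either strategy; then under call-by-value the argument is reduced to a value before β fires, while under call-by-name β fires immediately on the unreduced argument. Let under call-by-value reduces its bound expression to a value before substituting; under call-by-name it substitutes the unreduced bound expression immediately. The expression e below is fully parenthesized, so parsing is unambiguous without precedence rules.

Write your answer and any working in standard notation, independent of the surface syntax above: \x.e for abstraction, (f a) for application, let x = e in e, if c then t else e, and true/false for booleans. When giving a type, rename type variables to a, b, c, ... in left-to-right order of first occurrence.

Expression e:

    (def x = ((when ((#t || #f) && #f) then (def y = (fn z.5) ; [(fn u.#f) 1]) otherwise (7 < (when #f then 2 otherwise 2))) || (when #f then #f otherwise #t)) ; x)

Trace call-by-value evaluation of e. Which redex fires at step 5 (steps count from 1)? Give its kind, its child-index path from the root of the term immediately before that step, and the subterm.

Answer: delta at 0.0 : (7 < 2)

Working:
step 0: (let x = ((if ((true || false) && false) then (let y = (\z.5) in ((\u.false) 1)) else (7 < (if false then 2 else 2))) || (if false then false else true)) in x)
step 1: [delta@0.0.0.0] (let x = ((if (true && false) then (let y = (\z.5) in ((\u.false) 1)) else (7 < (if false then 2 else 2))) || (if false then false else true)) in x)
step 2: [delta@0.0.0] (let x = ((if false then (let y = (\z.5) in ((\u.false) 1)) else (7 < (if false then 2 else 2))) || (if false then false else true)) in x)
step 3: [if@0.0] (let x = ((7 < (if false then 2 else 2)) || (if false then false else true)) in x)
step 4: [if@0.0.1] (let x = ((7 < 2) || (if false then false else true)) in x)
step 5: [delta@0.0] (let x = (false || (if false then false else true)) in x)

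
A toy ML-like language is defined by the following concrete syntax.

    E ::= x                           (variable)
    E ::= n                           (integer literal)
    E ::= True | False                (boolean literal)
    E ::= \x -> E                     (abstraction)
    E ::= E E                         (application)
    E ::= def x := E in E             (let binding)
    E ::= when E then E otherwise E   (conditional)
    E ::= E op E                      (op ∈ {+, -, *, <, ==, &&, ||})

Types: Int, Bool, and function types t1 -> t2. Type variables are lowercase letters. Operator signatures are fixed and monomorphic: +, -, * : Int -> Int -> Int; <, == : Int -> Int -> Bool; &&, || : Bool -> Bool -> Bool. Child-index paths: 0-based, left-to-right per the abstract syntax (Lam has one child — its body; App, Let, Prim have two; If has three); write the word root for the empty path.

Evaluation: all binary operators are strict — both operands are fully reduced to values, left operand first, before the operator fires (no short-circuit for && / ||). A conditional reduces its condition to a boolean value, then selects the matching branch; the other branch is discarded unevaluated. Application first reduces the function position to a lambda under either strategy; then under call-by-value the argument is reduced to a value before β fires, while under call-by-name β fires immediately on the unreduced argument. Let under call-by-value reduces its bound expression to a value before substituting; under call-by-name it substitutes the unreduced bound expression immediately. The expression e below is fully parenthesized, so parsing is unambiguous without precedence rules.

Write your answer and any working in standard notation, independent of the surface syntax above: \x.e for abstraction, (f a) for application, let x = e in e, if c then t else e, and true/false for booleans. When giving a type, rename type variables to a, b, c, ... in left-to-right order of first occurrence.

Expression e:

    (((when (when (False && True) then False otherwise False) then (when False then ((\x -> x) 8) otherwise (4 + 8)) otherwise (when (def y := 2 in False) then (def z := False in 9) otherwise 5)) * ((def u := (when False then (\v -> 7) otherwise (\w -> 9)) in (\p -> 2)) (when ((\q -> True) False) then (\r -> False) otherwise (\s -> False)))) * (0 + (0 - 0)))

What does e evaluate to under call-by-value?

Derivation:
step 0: (((if (if (false && true) then false else false) then (if false then ((\x.x) 8) else (4 + 8)) else (if (let y = 2 in false) then (let z = false in 9) else 5)) * ((let u = (if false then (\v.7) else (\w.9)) in (\p.2)) (if ((\q.true) false) then (\r.false) else (\s.false)))) * (0 + (0 - 0)))
step 1: [delta@0.0.0.0] (((if (if false then false else false) then (if false then ((\x.x) 8) else (4 + 8)) else (if (let y = 2 in false) then (let z = false in 9) else 5)) * ((let u = (if false then (\v.7) else (\w.9)) in (\p.2)) (if ((\q.true) false) then (\r.false) else (\s.false)))) * (0 + (0 - 0)))
step 2: [if@0.0.0] (((if false then (if false then ((\x.x) 8) else (4 + 8)) else (if (let y = 2 in false) then (let z = false in 9) else 5)) * ((let u = (if false then (\v.7) else (\w.9)) in (\p.2)) (if ((\q.true) false) then (\r.false) else (\s.false)))) * (0 + (0 - 0)))
step 3: [if@0.0] (((if (let y = 2 in false) then (let z = false in 9) else 5) * ((let u = (if false then (\v.7) else (\w.9)) in (\p.2)) (if ((\q.true) false) then (\r.false) else (\s.false)))) * (0 + (0 - 0)))
step 4: [let@0.0.0] (((if false then (let z = false in 9) else 5) * ((let u = (if false then (\v.7) else (\w.9)) in (\p.2)) (if ((\q.true) false) then (\r.false) else (\s.false)))) * (0 + (0 - 0)))
step 5: [if@0.0] ((5 * ((let u = (if false then (\v.7) else (\w.9)) in (\p.2)) (if ((\q.true) false) then (\r.false) else (\s.false)))) * (0 + (0 - 0)))
step 6: [if@0.1.0.0] ((5 * ((let u = (\w.9) in (\p.2)) (if ((\q.true) false) then (\r.false) else (\s.false)))) * (0 + (0 - 0)))
step 7: [let@0.1.0] ((5 * ((\p.2) (if ((\q.true) false) then (\r.false) else (\s.false)))) * (0 + (0 - 0)))
step 8: [beta@0.1.1.0] ((5 * ((\p.2) (if true then (\r.false) else (\s.false)))) * (0 + (0 - 0)))
step 9: [if@0.1.1] ((5 * ((\p.2) (\r.false))) * (0 + (0 - 0)))
step 10: [beta@0.1] ((5 * 2) * (0 + (0 - 0)))
step 11: [delta@0] (10 * (0 + (0 - 0)))
step 12: [delta@1.1] (10 * (0 + 0))
step 13: [delta@1] (10 * 0)
step 14: [delta@root] 0

Answer: 0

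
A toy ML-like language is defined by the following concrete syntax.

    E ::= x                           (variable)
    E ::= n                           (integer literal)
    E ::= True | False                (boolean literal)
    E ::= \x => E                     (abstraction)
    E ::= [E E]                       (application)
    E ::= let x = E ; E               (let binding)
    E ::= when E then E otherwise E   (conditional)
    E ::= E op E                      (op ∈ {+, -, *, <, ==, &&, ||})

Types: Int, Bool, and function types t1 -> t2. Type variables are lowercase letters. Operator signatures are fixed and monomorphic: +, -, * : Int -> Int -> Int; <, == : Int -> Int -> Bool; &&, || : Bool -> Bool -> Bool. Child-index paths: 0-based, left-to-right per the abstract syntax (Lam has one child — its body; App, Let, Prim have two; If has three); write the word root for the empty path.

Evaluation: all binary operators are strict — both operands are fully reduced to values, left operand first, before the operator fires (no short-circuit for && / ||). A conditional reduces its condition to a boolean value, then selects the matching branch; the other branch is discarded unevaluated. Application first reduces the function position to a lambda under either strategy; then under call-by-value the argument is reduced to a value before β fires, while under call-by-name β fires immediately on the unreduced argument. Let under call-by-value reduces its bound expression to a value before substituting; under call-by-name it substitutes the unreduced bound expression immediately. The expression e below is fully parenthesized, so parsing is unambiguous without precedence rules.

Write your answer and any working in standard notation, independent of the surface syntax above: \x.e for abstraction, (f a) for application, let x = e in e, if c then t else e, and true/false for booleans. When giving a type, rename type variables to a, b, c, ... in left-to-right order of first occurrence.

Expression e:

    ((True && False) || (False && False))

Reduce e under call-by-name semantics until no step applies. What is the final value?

Trace:
step 0: ((true && false) || (false && false))
step 1: [delta@0] (false || (false && false))
step 2: [delta@1] (false || false)
step 3: [delta@root] false

Answer: false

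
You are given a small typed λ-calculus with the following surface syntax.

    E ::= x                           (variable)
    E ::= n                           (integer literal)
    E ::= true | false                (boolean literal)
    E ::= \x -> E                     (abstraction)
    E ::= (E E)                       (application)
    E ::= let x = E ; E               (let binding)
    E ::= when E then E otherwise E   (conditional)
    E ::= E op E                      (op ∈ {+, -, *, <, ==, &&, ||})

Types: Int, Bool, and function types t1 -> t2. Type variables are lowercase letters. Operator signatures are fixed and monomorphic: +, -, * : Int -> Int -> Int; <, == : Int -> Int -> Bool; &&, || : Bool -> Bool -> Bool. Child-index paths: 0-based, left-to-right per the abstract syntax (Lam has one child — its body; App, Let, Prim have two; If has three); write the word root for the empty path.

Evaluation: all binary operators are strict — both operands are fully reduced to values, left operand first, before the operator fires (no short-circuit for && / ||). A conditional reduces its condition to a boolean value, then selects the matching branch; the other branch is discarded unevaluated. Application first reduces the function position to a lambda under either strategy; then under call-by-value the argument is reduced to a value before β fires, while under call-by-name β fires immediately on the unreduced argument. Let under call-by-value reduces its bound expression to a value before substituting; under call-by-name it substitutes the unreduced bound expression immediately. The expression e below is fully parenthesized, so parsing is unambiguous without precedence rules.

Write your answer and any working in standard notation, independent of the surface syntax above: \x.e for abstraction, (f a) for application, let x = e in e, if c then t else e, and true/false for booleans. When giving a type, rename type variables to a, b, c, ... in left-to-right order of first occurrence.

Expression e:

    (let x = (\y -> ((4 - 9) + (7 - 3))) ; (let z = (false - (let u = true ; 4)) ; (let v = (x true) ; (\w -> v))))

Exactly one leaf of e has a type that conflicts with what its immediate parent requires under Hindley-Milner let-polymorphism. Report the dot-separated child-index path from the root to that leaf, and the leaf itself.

Answer: 1.0.0 : false

Trace:
  unify Int ~ Int
  unify Int ~ Int
  unify Int ~ Int
  unify Int ~ Int
  unify Int ~ Int
  unify Int ~ Int
\y._ : a -> Int
let x : forall. a -> Int
  unify Bool ~ Int
  FAIL: mismatch Bool ~ Int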